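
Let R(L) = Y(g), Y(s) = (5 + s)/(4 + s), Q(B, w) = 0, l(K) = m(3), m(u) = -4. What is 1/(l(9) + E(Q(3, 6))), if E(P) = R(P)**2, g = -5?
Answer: -1/4 ≈ -0.25000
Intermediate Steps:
l(K) = -4
Y(s) = (5 + s)/(4 + s)
R(L) = 0 (R(L) = (5 - 5)/(4 - 5) = 0/(-1) = -1*0 = 0)
E(P) = 0 (E(P) = 0**2 = 0)
1/(l(9) + E(Q(3, 6))) = 1/(-4 + 0) = 1/(-4) = -1/4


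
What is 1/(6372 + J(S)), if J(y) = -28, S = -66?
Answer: 1/6344 ≈ 0.00015763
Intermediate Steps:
1/(6372 + J(S)) = 1/(6372 - 28) = 1/6344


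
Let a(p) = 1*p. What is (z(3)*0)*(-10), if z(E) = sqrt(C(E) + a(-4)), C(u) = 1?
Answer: 0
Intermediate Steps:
a(p) = p
z(E) = I*sqrt(3) (z(E) = sqrt(1 - 4) = sqrt(-3) = I*sqrt(3))
(z(3)*0)*(-10) = ((I*sqrt(3))*0)*(-10) = 0*(-10) = 0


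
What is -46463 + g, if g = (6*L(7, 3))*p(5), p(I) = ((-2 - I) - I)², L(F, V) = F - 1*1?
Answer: -41279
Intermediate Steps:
L(F, V) = -1 + F (L(F, V) = F - 1 = -1 + F)
p(I) = (-2 - 2*I)²
g = 5184 (g = (6*(-1 + 7))*(4*(1 + 5)²) = (6*6)*(4*6²) = 36*(4*36) = 36*144 = 5184)
-46463 + g = -46463 + 5184 = -41279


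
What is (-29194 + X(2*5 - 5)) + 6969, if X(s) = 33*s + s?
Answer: -22055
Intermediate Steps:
X(s) = 34*s
(-29194 + X(2*5 - 5)) + 6969 = (-29194 + 34*(2*5 - 5)) + 6969 = (-29194 + 34*(10 - 5)) + 6969 = (-29194 + 34*5) + 6969 = (-29194 + 170) + 6969 = -29024 + 6969 = -22055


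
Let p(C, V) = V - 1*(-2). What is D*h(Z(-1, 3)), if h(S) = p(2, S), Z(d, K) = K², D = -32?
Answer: -352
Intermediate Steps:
p(C, V) = 2 + V (p(C, V) = V + 2 = 2 + V)
h(S) = 2 + S
D*h(Z(-1, 3)) = -32*(2 + 3²) = -32*(2 + 9) = -32*11 = -352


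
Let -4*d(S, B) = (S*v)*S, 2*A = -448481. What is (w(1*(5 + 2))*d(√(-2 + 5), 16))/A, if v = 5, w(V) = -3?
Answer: -45/896962 ≈ -5.0169e-5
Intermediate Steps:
A = -448481/2 (A = (½)*(-448481) = -448481/2 ≈ -2.2424e+5)
d(S, B) = -5*S²/4 (d(S, B) = -S*5*S/4 = -5*S*S/4 = -5*S²/4)
(w(1*(5 + 2))*d(√(-2 + 5), 16))/A = (-(-15)*(√(-2 + 5))²/4)/(-448481/2) = -(-15)*(√3)²/4*(-2/448481) = -(-15)*3/4*(-2/448481) = -3*(-15/4)*(-2/448481) = (45/4)*(-2/448481) = -45/896962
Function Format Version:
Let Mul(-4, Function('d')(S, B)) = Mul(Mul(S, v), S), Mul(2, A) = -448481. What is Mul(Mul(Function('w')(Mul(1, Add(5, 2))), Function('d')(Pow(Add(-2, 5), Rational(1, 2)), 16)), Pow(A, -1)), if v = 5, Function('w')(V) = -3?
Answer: Rational(-45, 896962) ≈ -5.0169e-5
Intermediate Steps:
A = Rational(-448481, 2) (A = Mul(Rational(1, 2), -448481) = Rational(-448481, 2) ≈ -2.2424e+5)
Function('d')(S, B) = Mul(Rational(-5, 4), Pow(S, 2)) (Function('d')(S, B) = Mul(Rational(-1, 4), Mul(Mul(S, 5), S)) = Mul(Rational(-1, 4), Mul(Mul(5, S), S)) = Mul(Rational(-1, 4), Mul(5, Pow(S, 2))) = Mul(Rational(-5, 4), Pow(S, 2)))
Mul(Mul(Function('w')(Mul(1, Add(5, 2))), Function('d')(Pow(Add(-2, 5), Rational(1, 2)), 16)), Pow(A, -1)) = Mul(Mul(-3, Mul(Rational(-5, 4), Pow(Pow(Add(-2, 5), Rational(1, 2)), 2))), Pow(Rational(-448481, 2), -1)) = Mul(Mul(-3, Mul(Rational(-5, 4), Pow(Pow(3, Rational(1, 2)), 2))), Rational(-2, 448481)) = Mul(Mul(-3, Mul(Rational(-5, 4), 3)), Rational(-2, 448481)) = Mul(Mul(-3, Rational(-15, 4)), Rational(-2, 448481)) = Mul(Rational(45, 4), Rational(-2, 448481)) = Rational(-45, 896962)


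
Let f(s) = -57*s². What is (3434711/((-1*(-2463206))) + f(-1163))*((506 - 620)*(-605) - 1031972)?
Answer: 91439155090310899987/1231603 ≈ 7.4244e+13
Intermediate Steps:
(3434711/((-1*(-2463206))) + f(-1163))*((506 - 620)*(-605) - 1031972) = (3434711/((-1*(-2463206))) - 57*(-1163)²)*((506 - 620)*(-605) - 1031972) = (3434711/2463206 - 57*1352569)*(-114*(-605) - 1031972) = (3434711*(1/2463206) - 77096433)*(68970 - 1031972) = (3434711/2463206 - 77096433)*(-963002) = -189904392909487/2463206*(-963002) = 91439155090310899987/1231603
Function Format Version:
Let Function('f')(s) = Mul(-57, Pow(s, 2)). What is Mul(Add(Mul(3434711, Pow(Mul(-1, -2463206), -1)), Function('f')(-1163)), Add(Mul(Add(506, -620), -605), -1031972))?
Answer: Rational(91439155090310899987, 1231603) ≈ 7.4244e+13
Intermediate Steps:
Mul(Add(Mul(3434711, Pow(Mul(-1, -2463206), -1)), Function('f')(-1163)), Add(Mul(Add(506, -620), -605), -1031972)) = Mul(Add(Mul(3434711, Pow(Mul(-1, -2463206), -1)), Mul(-57, Pow(-1163, 2))), Add(Mul(Add(506, -620), -605), -1031972)) = Mul(Add(Mul(3434711, Pow(2463206, -1)), Mul(-57, 1352569)), Add(Mul(-114, -605), -1031972)) = Mul(Add(Mul(3434711, Rational(1, 2463206)), -77096433), Add(68970, -1031972)) = Mul(Add(Rational(3434711, 2463206), -77096433), -963002) = Mul(Rational(-189904392909487, 2463206), -963002) = Rational(91439155090310899987, 1231603)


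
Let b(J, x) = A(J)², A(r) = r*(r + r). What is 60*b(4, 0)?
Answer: 61440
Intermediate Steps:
A(r) = 2*r² (A(r) = r*(2*r) = 2*r²)
b(J, x) = 4*J⁴ (b(J, x) = (2*J²)² = 4*J⁴)
60*b(4, 0) = 60*(4*4⁴) = 60*(4*256) = 60*1024 = 61440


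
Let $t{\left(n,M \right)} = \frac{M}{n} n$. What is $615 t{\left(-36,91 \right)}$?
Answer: $55965$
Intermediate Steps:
$t{\left(n,M \right)} = M$
$615 t{\left(-36,91 \right)} = 615 \cdot 91 = 55965$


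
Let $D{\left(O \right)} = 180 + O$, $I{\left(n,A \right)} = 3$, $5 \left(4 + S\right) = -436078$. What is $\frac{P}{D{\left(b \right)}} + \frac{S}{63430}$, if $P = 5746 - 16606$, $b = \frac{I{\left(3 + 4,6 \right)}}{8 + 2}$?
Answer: $- \frac{5871462449}{95303575} \approx -61.608$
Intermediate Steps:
$S = - \frac{436098}{5}$ ($S = -4 + \frac{1}{5} \left(-436078\right) = -4 - \frac{436078}{5} = - \frac{436098}{5} \approx -87220.0$)
$b = \frac{3}{10}$ ($b = \frac{1}{8 + 2} \cdot 3 = \frac{1}{10} \cdot 3 = \frac{3}{10} \approx 0.3$)
$P = -10860$
$\frac{P}{D{\left(b \right)}} + \frac{S}{63430} = - \frac{10860}{180 + \frac{3}{10}} - \frac{436098}{5 \cdot 63430} = - \frac{10860}{\frac{1803}{10}} - \frac{218049}{158575} = \left(-10860\right) \frac{10}{1803} - \frac{218049}{158575} = - \frac{36200}{601} - \frac{218049}{158575} = - \frac{5871462449}{95303575}$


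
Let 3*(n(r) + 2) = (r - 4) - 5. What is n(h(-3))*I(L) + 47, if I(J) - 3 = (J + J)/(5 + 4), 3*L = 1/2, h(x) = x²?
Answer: 1105/27 ≈ 40.926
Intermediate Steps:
L = ⅙ (L = (⅓)/2 = (⅓)*(½) = ⅙ ≈ 0.16667)
n(r) = -5 + r/3 (n(r) = -2 + ((r - 4) - 5)/3 = -2 + ((-4 + r) - 5)/3 = -2 + (-9 + r)/3 = -2 + (-3 + r/3) = -5 + r/3)
I(J) = 3 + 2*J/9 (I(J) = 3 + (J + J)/(5 + 4) = 3 + (2*J)/9 = 3 + (2*J)*(⅑) = 3 + 2*J/9)
n(h(-3))*I(L) + 47 = (-5 + (⅓)*(-3)²)*(3 + (2/9)*(⅙)) + 47 = (-5 + (⅓)*9)*(3 + 1/27) + 47 = (-5 + 3)*(82/27) + 47 = -2*82/27 + 47 = -164/27 + 47 = 1105/27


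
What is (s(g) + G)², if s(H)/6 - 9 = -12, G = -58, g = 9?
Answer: 5776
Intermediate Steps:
s(H) = -18 (s(H) = 54 + 6*(-12) = 54 - 72 = -18)
(s(g) + G)² = (-18 - 58)² = (-76)² = 5776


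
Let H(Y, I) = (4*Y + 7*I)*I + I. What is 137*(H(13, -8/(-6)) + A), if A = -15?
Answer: 83981/9 ≈ 9331.2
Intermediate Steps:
H(Y, I) = I + I*(4*Y + 7*I) (H(Y, I) = I*(4*Y + 7*I) + I = I + I*(4*Y + 7*I))
137*(H(13, -8/(-6)) + A) = 137*((-8/(-6))*(1 + 4*13 + 7*(-8/(-6))) - 15) = 137*((-8*(-1/6))*(1 + 52 + 7*(-8*(-1/6))) - 15) = 137*(4*(1 + 52 + 7*(4/3))/3 - 15) = 137*(4*(1 + 52 + 28/3)/3 - 15) = 137*((4/3)*(187/3) - 15) = 137*(748/9 - 15) = 137*(613/9) = 83981/9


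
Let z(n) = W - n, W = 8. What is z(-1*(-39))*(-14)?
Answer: 434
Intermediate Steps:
z(n) = 8 - n
z(-1*(-39))*(-14) = (8 - (-1)*(-39))*(-14) = (8 - 1*39)*(-14) = (8 - 39)*(-14) = -31*(-14) = 434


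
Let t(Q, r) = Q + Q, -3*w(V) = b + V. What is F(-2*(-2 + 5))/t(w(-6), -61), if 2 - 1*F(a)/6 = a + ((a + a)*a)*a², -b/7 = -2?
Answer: 2907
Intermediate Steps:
b = 14 (b = -7*(-2) = 14)
F(a) = 12 - 12*a⁴ - 6*a (F(a) = 12 - 6*(a + ((a + a)*a)*a²) = 12 - 6*(a + ((2*a)*a)*a²) = 12 - 6*(a + (2*a²)*a²) = 12 - 6*(a + 2*a⁴) = 12 + (-12*a⁴ - 6*a) = 12 - 12*a⁴ - 6*a)
w(V) = -14/3 - V/3 (w(V) = -(14 + V)/3 = -14/3 - V/3)
t(Q, r) = 2*Q
F(-2*(-2 + 5))/t(w(-6), -61) = (12 - 12*16*(-2 + 5)⁴ - (-12)*(-2 + 5))/((2*(-14/3 - ⅓*(-6)))) = (12 - 12*(-2*3)⁴ - (-12)*3)/((2*(-14/3 + 2))) = (12 - 12*(-6)⁴ - 6*(-6))/((2*(-8/3))) = (12 - 12*1296 + 36)/(-16/3) = (12 - 15552 + 36)*(-3/16) = -15504*(-3/16) = 2907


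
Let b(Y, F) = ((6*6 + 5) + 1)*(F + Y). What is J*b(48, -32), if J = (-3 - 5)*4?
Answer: -21504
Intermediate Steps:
J = -32 (J = -8*4 = -32)
b(Y, F) = 42*F + 42*Y (b(Y, F) = ((36 + 5) + 1)*(F + Y) = (41 + 1)*(F + Y) = 42*(F + Y) = 42*F + 42*Y)
J*b(48, -32) = -32*(42*(-32) + 42*48) = -32*(-1344 + 2016) = -32*672 = -21504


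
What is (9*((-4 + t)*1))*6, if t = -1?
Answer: -270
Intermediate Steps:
(9*((-4 + t)*1))*6 = (9*((-4 - 1)*1))*6 = (9*(-5*1))*6 = (9*(-5))*6 = -45*6 = -270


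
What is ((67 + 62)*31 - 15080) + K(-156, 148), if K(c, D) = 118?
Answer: -10963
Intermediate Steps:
((67 + 62)*31 - 15080) + K(-156, 148) = ((67 + 62)*31 - 15080) + 118 = (129*31 - 15080) + 118 = (3999 - 15080) + 118 = -11081 + 118 = -10963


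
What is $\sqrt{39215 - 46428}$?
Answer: $i \sqrt{7213} \approx 84.929 i$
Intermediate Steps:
$\sqrt{39215 - 46428} = \sqrt{-7213} = i \sqrt{7213}$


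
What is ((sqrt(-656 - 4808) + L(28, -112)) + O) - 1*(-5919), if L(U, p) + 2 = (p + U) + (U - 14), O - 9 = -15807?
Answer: -9951 + 2*I*sqrt(1366) ≈ -9951.0 + 73.919*I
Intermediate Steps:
O = -15798 (O = 9 - 15807 = -15798)
L(U, p) = -16 + p + 2*U (L(U, p) = -2 + ((p + U) + (U - 14)) = -2 + ((U + p) + (-14 + U)) = -2 + (-14 + p + 2*U) = -16 + p + 2*U)
((sqrt(-656 - 4808) + L(28, -112)) + O) - 1*(-5919) = ((sqrt(-656 - 4808) + (-16 - 112 + 2*28)) - 15798) - 1*(-5919) = ((sqrt(-5464) + (-16 - 112 + 56)) - 15798) + 5919 = ((2*I*sqrt(1366) - 72) - 15798) + 5919 = ((-72 + 2*I*sqrt(1366)) - 15798) + 5919 = (-15870 + 2*I*sqrt(1366)) + 5919 = -9951 + 2*I*sqrt(1366)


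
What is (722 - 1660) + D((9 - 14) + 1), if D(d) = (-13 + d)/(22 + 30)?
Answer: -48793/52 ≈ -938.33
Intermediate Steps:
D(d) = -1/4 + d/52 (D(d) = (-13 + d)/52 = (-13 + d)*(1/52) = -1/4 + d/52)
(722 - 1660) + D((9 - 14) + 1) = (722 - 1660) + (-1/4 + ((9 - 14) + 1)/52) = -938 + (-1/4 + (-5 + 1)/52) = -938 + (-1/4 + (1/52)*(-4)) = -938 + (-1/4 - 1/13) = -938 - 17/52 = -48793/52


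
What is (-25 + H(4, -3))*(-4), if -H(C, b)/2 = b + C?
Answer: 108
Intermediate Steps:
H(C, b) = -2*C - 2*b (H(C, b) = -2*(b + C) = -2*(C + b) = -2*C - 2*b)
(-25 + H(4, -3))*(-4) = (-25 + (-2*4 - 2*(-3)))*(-4) = (-25 + (-8 + 6))*(-4) = (-25 - 2)*(-4) = -27*(-4) = 108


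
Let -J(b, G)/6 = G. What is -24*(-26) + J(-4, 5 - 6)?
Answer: 630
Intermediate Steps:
J(b, G) = -6*G
-24*(-26) + J(-4, 5 - 6) = -24*(-26) - 6*(5 - 6) = 624 - 6*(-1) = 624 + 6 = 630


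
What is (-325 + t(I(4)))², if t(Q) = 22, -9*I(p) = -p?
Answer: 91809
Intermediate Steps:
I(p) = p/9 (I(p) = -(-1)*p/9 = p/9)
(-325 + t(I(4)))² = (-325 + 22)² = (-303)² = 91809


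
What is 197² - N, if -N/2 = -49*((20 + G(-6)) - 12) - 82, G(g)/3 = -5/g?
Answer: 37616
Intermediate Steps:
G(g) = -15/g (G(g) = 3*(-5/g) = -15/g)
N = 1193 (N = -2*(-49*((20 - 15/(-6)) - 12) - 82) = -2*(-49*((20 - 15*(-⅙)) - 12) - 82) = -2*(-49*((20 + 5/2) - 12) - 82) = -2*(-49*(45/2 - 12) - 82) = -2*(-49*21/2 - 82) = -2*(-1029/2 - 82) = -2*(-1193/2) = 1193)
197² - N = 197² - 1*1193 = 38809 - 1193 = 37616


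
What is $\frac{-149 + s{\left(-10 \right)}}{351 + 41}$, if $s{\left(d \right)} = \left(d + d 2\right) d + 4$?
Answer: $\frac{155}{392} \approx 0.39541$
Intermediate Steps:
$s{\left(d \right)} = 4 + 3 d^{2}$ ($s{\left(d \right)} = \left(d + 2 d\right) d + 4 = 3 d d + 4 = 3 d^{2} + 4 = 4 + 3 d^{2}$)
$\frac{-149 + s{\left(-10 \right)}}{351 + 41} = \frac{-149 + \left(4 + 3 \left(-10\right)^{2}\right)}{351 + 41} = \frac{-149 + \left(4 + 3 \cdot 100\right)}{392} = \left(-149 + \left(4 + 300\right)\right) \frac{1}{392} = \left(-149 + 304\right) \frac{1}{392} = 155 \cdot \frac{1}{392} = \frac{155}{392}$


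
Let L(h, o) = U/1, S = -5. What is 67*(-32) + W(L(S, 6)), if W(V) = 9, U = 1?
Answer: -2135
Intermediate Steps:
L(h, o) = 1 (L(h, o) = 1/1 = 1*1 = 1)
67*(-32) + W(L(S, 6)) = 67*(-32) + 9 = -2144 + 9 = -2135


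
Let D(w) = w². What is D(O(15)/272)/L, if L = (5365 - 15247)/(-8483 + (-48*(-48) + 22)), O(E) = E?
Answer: 153925/81234432 ≈ 0.0018948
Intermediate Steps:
L = 9882/6157 (L = -9882/(-8483 + (2304 + 22)) = -9882/(-8483 + 2326) = -9882/(-6157) = -9882*(-1/6157) = 9882/6157 ≈ 1.6050)
D(O(15)/272)/L = (15/272)²/(9882/6157) = (15*(1/272))²*(6157/9882) = (15/272)²*(6157/9882) = (225/73984)*(6157/9882) = 153925/81234432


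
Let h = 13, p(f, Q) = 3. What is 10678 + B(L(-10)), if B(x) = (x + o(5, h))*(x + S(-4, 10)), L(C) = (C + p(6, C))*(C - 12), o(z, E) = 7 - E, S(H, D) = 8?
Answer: 34654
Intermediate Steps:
L(C) = (-12 + C)*(3 + C) (L(C) = (C + 3)*(C - 12) = (3 + C)*(-12 + C) = (-12 + C)*(3 + C))
B(x) = (-6 + x)*(8 + x) (B(x) = (x + (7 - 1*13))*(x + 8) = (x + (7 - 13))*(8 + x) = (x - 6)*(8 + x) = (-6 + x)*(8 + x))
10678 + B(L(-10)) = 10678 + (-48 + (-36 + (-10)² - 9*(-10))² + 2*(-36 + (-10)² - 9*(-10))) = 10678 + (-48 + (-36 + 100 + 90)² + 2*(-36 + 100 + 90)) = 10678 + (-48 + 154² + 2*154) = 10678 + (-48 + 23716 + 308) = 10678 + 23976 = 34654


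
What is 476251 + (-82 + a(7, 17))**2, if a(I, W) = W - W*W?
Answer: 601567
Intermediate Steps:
a(I, W) = W - W**2
476251 + (-82 + a(7, 17))**2 = 476251 + (-82 + 17*(1 - 1*17))**2 = 476251 + (-82 + 17*(1 - 17))**2 = 476251 + (-82 + 17*(-16))**2 = 476251 + (-82 - 272)**2 = 476251 + (-354)**2 = 476251 + 125316 = 601567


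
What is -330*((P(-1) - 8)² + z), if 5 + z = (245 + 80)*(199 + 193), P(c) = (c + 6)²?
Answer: -42135720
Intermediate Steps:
P(c) = (6 + c)²
z = 127395 (z = -5 + (245 + 80)*(199 + 193) = -5 + 325*392 = -5 + 127400 = 127395)
-330*((P(-1) - 8)² + z) = -330*(((6 - 1)² - 8)² + 127395) = -330*((5² - 8)² + 127395) = -330*((25 - 8)² + 127395) = -330*(17² + 127395) = -330*(289 + 127395) = -330*127684 = -42135720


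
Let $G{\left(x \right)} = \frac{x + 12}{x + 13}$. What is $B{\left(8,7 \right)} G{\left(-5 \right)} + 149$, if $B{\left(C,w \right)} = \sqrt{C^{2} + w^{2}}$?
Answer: $149 + \frac{7 \sqrt{113}}{8} \approx 158.3$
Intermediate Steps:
$G{\left(x \right)} = \frac{12 + x}{13 + x}$
$B{\left(8,7 \right)} G{\left(-5 \right)} + 149 = \sqrt{8^{2} + 7^{2}} \frac{12 - 5}{13 - 5} + 149 = \sqrt{64 + 49} \cdot \frac{1}{8} \cdot 7 + 149 = \sqrt{113} \cdot \frac{1}{8} \cdot 7 + 149 = \sqrt{113} \cdot \frac{7}{8} + 149 = \frac{7 \sqrt{113}}{8} + 149 = 149 + \frac{7 \sqrt{113}}{8}$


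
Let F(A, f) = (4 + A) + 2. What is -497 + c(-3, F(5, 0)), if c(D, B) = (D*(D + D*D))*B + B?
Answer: -684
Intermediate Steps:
F(A, f) = 6 + A
c(D, B) = B + B*D*(D + D**2) (c(D, B) = (D*(D + D**2))*B + B = B*D*(D + D**2) + B = B + B*D*(D + D**2))
-497 + c(-3, F(5, 0)) = -497 + (6 + 5)*(1 + (-3)**2 + (-3)**3) = -497 + 11*(1 + 9 - 27) = -497 + 11*(-17) = -497 - 187 = -684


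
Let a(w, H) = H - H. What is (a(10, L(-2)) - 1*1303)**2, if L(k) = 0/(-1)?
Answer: 1697809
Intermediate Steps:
L(k) = 0 (L(k) = 0*(-1) = 0)
a(w, H) = 0
(a(10, L(-2)) - 1*1303)**2 = (0 - 1*1303)**2 = (0 - 1303)**2 = (-1303)**2 = 1697809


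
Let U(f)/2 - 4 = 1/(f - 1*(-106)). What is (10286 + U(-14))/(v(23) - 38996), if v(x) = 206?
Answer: -94705/356868 ≈ -0.26538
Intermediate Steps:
U(f) = 8 + 2/(106 + f) (U(f) = 8 + 2/(f - 1*(-106)) = 8 + 2/(f + 106) = 8 + 2/(106 + f))
(10286 + U(-14))/(v(23) - 38996) = (10286 + 2*(425 + 4*(-14))/(106 - 14))/(206 - 38996) = (10286 + 2*(425 - 56)/92)/(-38790) = (10286 + 2*(1/92)*369)*(-1/38790) = (10286 + 369/46)*(-1/38790) = (473525/46)*(-1/38790) = -94705/356868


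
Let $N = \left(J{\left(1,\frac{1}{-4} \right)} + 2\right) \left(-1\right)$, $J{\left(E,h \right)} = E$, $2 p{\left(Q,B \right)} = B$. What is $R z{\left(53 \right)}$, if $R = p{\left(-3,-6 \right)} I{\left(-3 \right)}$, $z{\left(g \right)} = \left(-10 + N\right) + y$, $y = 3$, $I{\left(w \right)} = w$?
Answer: $-90$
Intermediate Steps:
$p{\left(Q,B \right)} = \frac{B}{2}$
$N = -3$ ($N = \left(1 + 2\right) \left(-1\right) = 3 \left(-1\right) = -3$)
$z{\left(g \right)} = -10$ ($z{\left(g \right)} = \left(-10 - 3\right) + 3 = -13 + 3 = -10$)
$R = 9$ ($R = \frac{1}{2} \left(-6\right) \left(-3\right) = \left(-3\right) \left(-3\right) = 9$)
$R z{\left(53 \right)} = 9 \left(-10\right) = -90$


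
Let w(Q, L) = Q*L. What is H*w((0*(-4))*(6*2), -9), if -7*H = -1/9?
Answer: 0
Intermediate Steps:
w(Q, L) = L*Q
H = 1/63 (H = -(-1)/(7*9) = -⅐*(-⅑) = 1/63 ≈ 0.015873)
H*w((0*(-4))*(6*2), -9) = (-9*0*(-4)*6*2)/63 = (-0*12)/63 = (-9*0)/63 = (1/63)*0 = 0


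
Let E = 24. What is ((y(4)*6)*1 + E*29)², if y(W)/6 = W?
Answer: 705600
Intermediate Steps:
y(W) = 6*W
((y(4)*6)*1 + E*29)² = (((6*4)*6)*1 + 24*29)² = ((24*6)*1 + 696)² = (144*1 + 696)² = (144 + 696)² = 840² = 705600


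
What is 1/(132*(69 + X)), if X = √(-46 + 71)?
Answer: 1/9768 ≈ 0.00010238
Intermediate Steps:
X = 5 (X = √25 = 5)
1/(132*(69 + X)) = 1/(132*(69 + 5)) = 1/(132*74) = 1/9768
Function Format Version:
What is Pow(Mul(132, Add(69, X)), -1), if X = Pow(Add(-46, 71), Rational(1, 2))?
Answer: Rational(1, 9768) ≈ 0.00010238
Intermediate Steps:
X = 5 (X = Pow(25, Rational(1, 2)) = 5)
Pow(Mul(132, Add(69, X)), -1) = Pow(Mul(132, Add(69, 5)), -1) = Pow(Mul(132, 74), -1) = Pow(9768, -1) = Rational(1, 9768)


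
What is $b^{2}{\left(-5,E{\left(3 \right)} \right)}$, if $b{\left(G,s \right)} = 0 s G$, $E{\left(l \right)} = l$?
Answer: $0$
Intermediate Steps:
$b{\left(G,s \right)} = 0$ ($b{\left(G,s \right)} = 0 G s = 0$)
$b^{2}{\left(-5,E{\left(3 \right)} \right)} = 0^{2} = 0$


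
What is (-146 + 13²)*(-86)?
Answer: -1978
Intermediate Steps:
(-146 + 13²)*(-86) = (-146 + 169)*(-86) = 23*(-86) = -1978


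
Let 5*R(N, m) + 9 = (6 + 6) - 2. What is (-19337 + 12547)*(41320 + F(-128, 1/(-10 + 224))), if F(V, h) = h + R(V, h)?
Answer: -30020368301/107 ≈ -2.8056e+8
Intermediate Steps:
R(N, m) = ⅕ (R(N, m) = -9/5 + ((6 + 6) - 2)/5 = -9/5 + (12 - 2)/5 = -9/5 + (⅕)*10 = -9/5 + 2 = ⅕)
F(V, h) = ⅕ + h (F(V, h) = h + ⅕ = ⅕ + h)
(-19337 + 12547)*(41320 + F(-128, 1/(-10 + 224))) = (-19337 + 12547)*(41320 + (⅕ + 1/(-10 + 224))) = -6790*(41320 + (⅕ + 1/214)) = -6790*(41320 + 219/1070) = -6790*44212619/1070 = -30020368301/107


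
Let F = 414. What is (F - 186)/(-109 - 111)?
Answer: -57/55 ≈ -1.0364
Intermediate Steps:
(F - 186)/(-109 - 111) = (414 - 186)/(-109 - 111) = 228/(-220) = 228*(-1/220) = -57/55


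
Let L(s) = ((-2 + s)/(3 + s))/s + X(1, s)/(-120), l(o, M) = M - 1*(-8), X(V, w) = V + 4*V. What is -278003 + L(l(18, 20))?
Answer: -1447839685/5208 ≈ -2.7800e+5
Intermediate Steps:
X(V, w) = 5*V
l(o, M) = 8 + M (l(o, M) = M + 8 = 8 + M)
L(s) = -1/24 + (-2 + s)/(s*(3 + s)) (L(s) = ((-2 + s)/(3 + s))/s + (5*1)/(-120) = (-2 + s)/(s*(3 + s)) + 5*(-1/120) = (-2 + s)/(s*(3 + s)) - 1/24 = -1/24 + (-2 + s)/(s*(3 + s)))
-278003 + L(l(18, 20)) = -278003 + (-48 - (8 + 20)² + 21*(8 + 20))/(24*(8 + 20)*(3 + (8 + 20))) = -278003 + (1/24)*(-48 - 1*28² + 21*28)/(28*(3 + 28)) = -278003 + (1/24)*(1/28)*(-48 - 1*784 + 588)/31 = -278003 + (1/24)*(1/28)*(1/31)*(-48 - 784 + 588) = -278003 + (1/24)*(1/28)*(1/31)*(-244) = -278003 - 61/5208 = -1447839685/5208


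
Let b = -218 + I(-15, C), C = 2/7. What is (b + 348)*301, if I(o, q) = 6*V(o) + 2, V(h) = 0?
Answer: 39732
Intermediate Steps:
C = 2/7 (C = 2*(⅐) = 2/7 ≈ 0.28571)
I(o, q) = 2 (I(o, q) = 6*0 + 2 = 0 + 2 = 2)
b = -216 (b = -218 + 2 = -216)
(b + 348)*301 = (-216 + 348)*301 = 132*301 = 39732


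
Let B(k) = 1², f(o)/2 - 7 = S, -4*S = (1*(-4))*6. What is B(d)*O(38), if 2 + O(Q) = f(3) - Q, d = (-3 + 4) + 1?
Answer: -14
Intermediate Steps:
d = 2 (d = 1 + 1 = 2)
S = 6 (S = -1*(-4)*6/4 = -(-1)*6 = -¼*(-24) = 6)
f(o) = 26 (f(o) = 14 + 2*6 = 14 + 12 = 26)
B(k) = 1
O(Q) = 24 - Q (O(Q) = -2 + (26 - Q) = 24 - Q)
B(d)*O(38) = 1*(24 - 1*38) = 1*(24 - 38) = 1*(-14) = -14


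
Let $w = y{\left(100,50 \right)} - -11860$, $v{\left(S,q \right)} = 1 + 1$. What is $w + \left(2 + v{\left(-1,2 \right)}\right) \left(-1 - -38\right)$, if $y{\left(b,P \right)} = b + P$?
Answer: $12158$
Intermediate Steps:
$y{\left(b,P \right)} = P + b$
$v{\left(S,q \right)} = 2$
$w = 12010$ ($w = \left(50 + 100\right) - -11860 = 150 + 11860 = 12010$)
$w + \left(2 + v{\left(-1,2 \right)}\right) \left(-1 - -38\right) = 12010 + \left(2 + 2\right) \left(-1 - -38\right) = 12010 + 4 \left(-1 + 38\right) = 12010 + 4 \cdot 37 = 12010 + 148 = 12158$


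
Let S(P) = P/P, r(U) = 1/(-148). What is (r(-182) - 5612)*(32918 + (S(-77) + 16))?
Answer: -27355053495/148 ≈ -1.8483e+8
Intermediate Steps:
r(U) = -1/148
S(P) = 1
(r(-182) - 5612)*(32918 + (S(-77) + 16)) = (-1/148 - 5612)*(32918 + (1 + 16)) = -830577*(32918 + 17)/148 = -830577/148*32935 = -27355053495/148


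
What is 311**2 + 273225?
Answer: 369946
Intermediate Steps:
311**2 + 273225 = 96721 + 273225 = 369946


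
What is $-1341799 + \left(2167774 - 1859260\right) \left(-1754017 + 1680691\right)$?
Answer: $-22623439363$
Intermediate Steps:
$-1341799 + \left(2167774 - 1859260\right) \left(-1754017 + 1680691\right) = -1341799 + 308514 \left(-73326\right) = -1341799 - 22622097564 = -22623439363$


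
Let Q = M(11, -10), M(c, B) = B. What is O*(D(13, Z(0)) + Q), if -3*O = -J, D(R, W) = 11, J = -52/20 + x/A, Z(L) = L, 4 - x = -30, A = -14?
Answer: -176/105 ≈ -1.6762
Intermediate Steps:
x = 34 (x = 4 - 1*(-30) = 4 + 30 = 34)
J = -176/35 (J = -52/20 + 34/(-14) = -52*1/20 + 34*(-1/14) = -13/5 - 17/7 = -176/35 ≈ -5.0286)
O = -176/105 (O = -(-1)*(-176)/(3*35) = -⅓*176/35 = -176/105 ≈ -1.6762)
Q = -10
O*(D(13, Z(0)) + Q) = -176*(11 - 10)/105 = -176/105*1 = -176/105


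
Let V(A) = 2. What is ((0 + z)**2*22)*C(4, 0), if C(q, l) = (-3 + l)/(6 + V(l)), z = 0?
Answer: 0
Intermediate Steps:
C(q, l) = -3/8 + l/8 (C(q, l) = (-3 + l)/(6 + 2) = (-3 + l)/8 = (-3 + l)*(1/8) = -3/8 + l/8)
((0 + z)**2*22)*C(4, 0) = ((0 + 0)**2*22)*(-3/8 + (1/8)*0) = (0**2*22)*(-3/8 + 0) = (0*22)*(-3/8) = 0*(-3/8) = 0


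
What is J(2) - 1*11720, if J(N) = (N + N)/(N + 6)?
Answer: -23439/2 ≈ -11720.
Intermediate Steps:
J(N) = 2*N/(6 + N) (J(N) = (2*N)/(6 + N) = 2*N/(6 + N))
J(2) - 1*11720 = 2*2/(6 + 2) - 1*11720 = 2*2/8 - 11720 = 2*2*(⅛) - 11720 = ½ - 11720 = -23439/2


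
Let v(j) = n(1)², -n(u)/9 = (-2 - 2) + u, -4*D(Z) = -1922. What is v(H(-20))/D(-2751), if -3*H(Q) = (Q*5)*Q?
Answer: 1458/961 ≈ 1.5172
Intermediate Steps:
H(Q) = -5*Q²/3 (H(Q) = -Q*5*Q/3 = -5*Q*Q/3 = -5*Q²/3)
D(Z) = 961/2 (D(Z) = -¼*(-1922) = 961/2)
n(u) = 36 - 9*u (n(u) = -9*((-2 - 2) + u) = -9*(-4 + u) = 36 - 9*u)
v(j) = 729 (v(j) = (36 - 9*1)² = (36 - 9)² = 27² = 729)
v(H(-20))/D(-2751) = 729/(961/2) = 729*(2/961) = 1458/961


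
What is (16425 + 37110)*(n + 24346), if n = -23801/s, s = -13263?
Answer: 5762593038155/4421 ≈ 1.3035e+9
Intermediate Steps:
n = 23801/13263 (n = -23801/(-13263) = -23801*(-1/13263) = 23801/13263 ≈ 1.7945)
(16425 + 37110)*(n + 24346) = (16425 + 37110)*(23801/13263 + 24346) = 53535*(322924799/13263) = 5762593038155/4421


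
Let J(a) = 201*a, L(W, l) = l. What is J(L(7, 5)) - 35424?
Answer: -34419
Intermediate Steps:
J(L(7, 5)) - 35424 = 201*5 - 35424 = 1005 - 35424 = -34419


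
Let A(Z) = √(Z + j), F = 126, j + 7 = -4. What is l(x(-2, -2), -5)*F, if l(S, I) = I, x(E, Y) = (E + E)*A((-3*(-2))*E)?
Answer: -630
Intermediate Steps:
j = -11 (j = -7 - 4 = -11)
A(Z) = √(-11 + Z) (A(Z) = √(Z - 11) = √(-11 + Z))
x(E, Y) = 2*E*√(-11 + 6*E) (x(E, Y) = (E + E)*√(-11 + (-3*(-2))*E) = (2*E)*√(-11 + 6*E) = 2*E*√(-11 + 6*E))
l(x(-2, -2), -5)*F = -5*126 = -630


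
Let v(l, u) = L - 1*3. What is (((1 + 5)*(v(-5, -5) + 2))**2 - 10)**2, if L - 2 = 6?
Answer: 3076516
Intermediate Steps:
L = 8 (L = 2 + 6 = 8)
v(l, u) = 5 (v(l, u) = 8 - 1*3 = 8 - 3 = 5)
(((1 + 5)*(v(-5, -5) + 2))**2 - 10)**2 = (((1 + 5)*(5 + 2))**2 - 10)**2 = ((6*7)**2 - 10)**2 = (42**2 - 10)**2 = (1764 - 10)**2 = 1754**2 = 3076516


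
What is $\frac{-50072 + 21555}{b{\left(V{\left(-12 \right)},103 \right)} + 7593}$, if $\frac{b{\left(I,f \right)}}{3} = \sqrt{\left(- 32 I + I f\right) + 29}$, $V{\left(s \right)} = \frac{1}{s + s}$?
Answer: $- \frac{577412216}{153742439} + \frac{1425850 \sqrt{6}}{461227317} \approx -3.7481$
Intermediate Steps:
$V{\left(s \right)} = \frac{1}{2 s}$
$b{\left(I,f \right)} = 3 \sqrt{29 - 32 I + I f}$ ($b{\left(I,f \right)} = 3 \sqrt{\left(- 32 I + I f\right) + 29} = 3 \sqrt{29 - 32 I + I f}$)
$\frac{-50072 + 21555}{b{\left(V{\left(-12 \right)},103 \right)} + 7593} = \frac{-50072 + 21555}{3 \sqrt{29 - 32 \frac{1}{2 \left(-12\right)} + \frac{1}{2 \left(-12\right)} 103} + 7593} = - \frac{28517}{3 \sqrt{29 - 32 \cdot \frac{1}{2} \left(- \frac{1}{12}\right) + \frac{1}{2} \left(- \frac{1}{12}\right) 103} + 7593} = - \frac{28517}{3 \sqrt{29 - - \frac{4}{3} - \frac{103}{24}} + 7593} = - \frac{28517}{3 \sqrt{29 + \frac{4}{3} - \frac{103}{24}} + 7593} = - \frac{28517}{3 \sqrt{\frac{625}{24}} + 7593} = - \frac{28517}{3 \frac{25 \sqrt{6}}{12} + 7593} = - \frac{28517}{\frac{25 \sqrt{6}}{4} + 7593} = - \frac{28517}{7593 + \frac{25 \sqrt{6}}{4}}$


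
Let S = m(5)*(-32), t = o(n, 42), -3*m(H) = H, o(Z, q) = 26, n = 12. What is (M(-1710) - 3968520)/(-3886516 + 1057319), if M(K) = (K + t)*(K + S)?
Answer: 3536080/8487591 ≈ 0.41662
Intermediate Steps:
m(H) = -H/3
t = 26
S = 160/3 (S = -1/3*5*(-32) = -5/3*(-32) = 160/3 ≈ 53.333)
M(K) = (26 + K)*(160/3 + K) (M(K) = (K + 26)*(K + 160/3) = (26 + K)*(160/3 + K))
(M(-1710) - 3968520)/(-3886516 + 1057319) = ((4160/3 + (-1710)**2 + (238/3)*(-1710)) - 3968520)/(-3886516 + 1057319) = ((4160/3 + 2924100 - 135660) - 3968520)/(-2829197) = (8369480/3 - 3968520)*(-1/2829197) = -3536080/3*(-1/2829197) = 3536080/8487591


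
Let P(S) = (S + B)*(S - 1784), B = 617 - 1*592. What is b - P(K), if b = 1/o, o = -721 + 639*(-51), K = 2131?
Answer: -24920276921/33310 ≈ -7.4813e+5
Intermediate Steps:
B = 25 (B = 617 - 592 = 25)
o = -33310 (o = -721 - 32589 = -33310)
P(S) = (-1784 + S)*(25 + S) (P(S) = (S + 25)*(S - 1784) = (25 + S)*(-1784 + S) = (-1784 + S)*(25 + S))
b = -1/33310 (b = 1/(-33310) = -1/33310 ≈ -3.0021e-5)
b - P(K) = -1/33310 - (-44600 + 2131² - 1759*2131) = -1/33310 - (-44600 + 4541161 - 3748429) = -1/33310 - 1*748132 = -1/33310 - 748132 = -24920276921/33310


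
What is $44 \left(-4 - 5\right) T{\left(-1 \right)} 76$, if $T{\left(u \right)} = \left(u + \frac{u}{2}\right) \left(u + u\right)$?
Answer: $-90288$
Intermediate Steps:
$T{\left(u \right)} = 3 u^{2}$ ($T{\left(u \right)} = \left(u + u \frac{1}{2}\right) 2 u = \left(u + \frac{u}{2}\right) 2 u = \frac{3 u}{2} \cdot 2 u = 3 u^{2}$)
$44 \left(-4 - 5\right) T{\left(-1 \right)} 76 = 44 \left(-4 - 5\right) 3 \left(-1\right)^{2} \cdot 76 = 44 \left(- 9 \cdot 3 \cdot 1\right) 76 = 44 \left(\left(-9\right) 3\right) 76 = 44 \left(-27\right) 76 = \left(-1188\right) 76 = -90288$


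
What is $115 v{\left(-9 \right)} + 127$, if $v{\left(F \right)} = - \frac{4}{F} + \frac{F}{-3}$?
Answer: $\frac{4708}{9} \approx 523.11$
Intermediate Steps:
$v{\left(F \right)} = - \frac{4}{F} - \frac{F}{3}$ ($v{\left(F \right)} = - \frac{4}{F} + F \left(- \frac{1}{3}\right) = - \frac{4}{F} - \frac{F}{3}$)
$115 v{\left(-9 \right)} + 127 = 115 \left(- \frac{4}{-9} - -3\right) + 127 = 115 \left(\left(-4\right) \left(- \frac{1}{9}\right) + 3\right) + 127 = 115 \left(\frac{4}{9} + 3\right) + 127 = 115 \cdot \frac{31}{9} + 127 = \frac{3565}{9} + 127 = \frac{4708}{9}$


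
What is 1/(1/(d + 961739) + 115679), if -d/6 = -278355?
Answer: 2631869/304451974052 ≈ 8.6446e-6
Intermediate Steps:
d = 1670130 (d = -6*(-278355) = 1670130)
1/(1/(d + 961739) + 115679) = 1/(1/(1670130 + 961739) + 115679) = 1/(1/2631869 + 115679) = 1/(304451974052/2631869) = 2631869/304451974052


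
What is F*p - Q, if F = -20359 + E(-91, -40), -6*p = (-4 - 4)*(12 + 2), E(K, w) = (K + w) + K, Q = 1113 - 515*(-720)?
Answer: -2268275/3 ≈ -7.5609e+5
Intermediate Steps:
Q = 371913 (Q = 1113 + 370800 = 371913)
E(K, w) = w + 2*K
p = 56/3 (p = -(-4 - 4)*(12 + 2)/6 = -(-4)*14/3 = -1/6*(-112) = 56/3 ≈ 18.667)
F = -20581 (F = -20359 + (-40 + 2*(-91)) = -20359 + (-40 - 182) = -20359 - 222 = -20581)
F*p - Q = -20581*56/3 - 1*371913 = -1152536/3 - 371913 = -2268275/3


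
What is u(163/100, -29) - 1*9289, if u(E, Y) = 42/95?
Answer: -882413/95 ≈ -9288.6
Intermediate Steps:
u(E, Y) = 42/95 (u(E, Y) = 42*(1/95) = 42/95)
u(163/100, -29) - 1*9289 = 42/95 - 1*9289 = 42/95 - 9289 = -882413/95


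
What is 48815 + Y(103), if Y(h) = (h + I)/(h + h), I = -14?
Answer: 10055979/206 ≈ 48815.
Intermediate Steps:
Y(h) = (-14 + h)/(2*h) (Y(h) = (h - 14)/(h + h) = (-14 + h)/((2*h)) = (-14 + h)*(1/(2*h)) = (-14 + h)/(2*h))
48815 + Y(103) = 48815 + (1/2)*(-14 + 103)/103 = 48815 + (1/2)*(1/103)*89 = 48815 + 89/206 = 10055979/206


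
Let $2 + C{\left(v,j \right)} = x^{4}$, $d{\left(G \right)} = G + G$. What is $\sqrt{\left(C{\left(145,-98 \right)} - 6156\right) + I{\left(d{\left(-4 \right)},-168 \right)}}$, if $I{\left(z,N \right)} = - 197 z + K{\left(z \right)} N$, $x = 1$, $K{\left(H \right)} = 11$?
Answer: $i \sqrt{6429} \approx 80.181 i$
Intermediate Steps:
$d{\left(G \right)} = 2 G$
$I{\left(z,N \right)} = - 197 z + 11 N$
$C{\left(v,j \right)} = -1$ ($C{\left(v,j \right)} = -2 + 1^{4} = -2 + 1 = -1$)
$\sqrt{\left(C{\left(145,-98 \right)} - 6156\right) + I{\left(d{\left(-4 \right)},-168 \right)}} = \sqrt{\left(-1 - 6156\right) - \left(1848 + 197 \cdot 2 \left(-4\right)\right)} = \sqrt{\left(-1 - 6156\right) - 272} = \sqrt{-6157 + \left(1576 - 1848\right)} = \sqrt{-6157 - 272} = \sqrt{-6429} = i \sqrt{6429}$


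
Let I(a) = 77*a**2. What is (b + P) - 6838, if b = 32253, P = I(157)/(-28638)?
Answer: 725936797/28638 ≈ 25349.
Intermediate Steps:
P = -1897973/28638 (P = (77*157**2)/(-28638) = (77*24649)*(-1/28638) = 1897973*(-1/28638) = -1897973/28638 ≈ -66.275)
(b + P) - 6838 = (32253 - 1897973/28638) - 6838 = 921763441/28638 - 6838 = 725936797/28638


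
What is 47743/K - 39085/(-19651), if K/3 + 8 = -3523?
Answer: -524170288/208163043 ≈ -2.5181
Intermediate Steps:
K = -10593 (K = -24 + 3*(-3523) = -24 - 10569 = -10593)
47743/K - 39085/(-19651) = 47743/(-10593) - 39085/(-19651) = 47743*(-1/10593) - 39085*(-1/19651) = -47743/10593 + 39085/19651 = -524170288/208163043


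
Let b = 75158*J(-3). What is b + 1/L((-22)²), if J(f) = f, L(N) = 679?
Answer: -153096845/679 ≈ -2.2547e+5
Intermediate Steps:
b = -225474 (b = 75158*(-3) = -225474)
b + 1/L((-22)²) = -225474 + 1/679 = -153096845/679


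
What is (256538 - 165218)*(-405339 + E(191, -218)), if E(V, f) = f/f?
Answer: -37015466160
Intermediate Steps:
E(V, f) = 1
(256538 - 165218)*(-405339 + E(191, -218)) = (256538 - 165218)*(-405339 + 1) = 91320*(-405338) = -37015466160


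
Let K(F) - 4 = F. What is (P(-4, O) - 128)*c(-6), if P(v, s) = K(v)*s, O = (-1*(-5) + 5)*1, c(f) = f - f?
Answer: 0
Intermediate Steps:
K(F) = 4 + F
c(f) = 0
O = 10 (O = (5 + 5)*1 = 10*1 = 10)
P(v, s) = s*(4 + v) (P(v, s) = (4 + v)*s = s*(4 + v))
(P(-4, O) - 128)*c(-6) = (10*(4 - 4) - 128)*0 = (10*0 - 128)*0 = (0 - 128)*0 = -128*0 = 0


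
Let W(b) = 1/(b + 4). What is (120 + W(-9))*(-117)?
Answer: -70083/5 ≈ -14017.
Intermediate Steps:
W(b) = 1/(4 + b)
(120 + W(-9))*(-117) = (120 + 1/(4 - 9))*(-117) = (120 + 1/(-5))*(-117) = (120 - 1/5)*(-117) = (599/5)*(-117) = -70083/5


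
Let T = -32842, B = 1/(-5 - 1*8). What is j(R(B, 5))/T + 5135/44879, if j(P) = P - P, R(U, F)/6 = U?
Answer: 5135/44879 ≈ 0.11442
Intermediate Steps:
B = -1/13 (B = 1/(-5 - 8) = 1/(-13) = -1/13 ≈ -0.076923)
R(U, F) = 6*U
j(P) = 0
j(R(B, 5))/T + 5135/44879 = 0/(-32842) + 5135/44879 = 0*(-1/32842) + 5135*(1/44879) = 0 + 5135/44879 = 5135/44879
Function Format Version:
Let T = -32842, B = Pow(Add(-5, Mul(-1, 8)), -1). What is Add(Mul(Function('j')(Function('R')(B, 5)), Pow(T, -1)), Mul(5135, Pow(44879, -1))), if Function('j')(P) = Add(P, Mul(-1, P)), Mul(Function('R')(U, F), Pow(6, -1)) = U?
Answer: Rational(5135, 44879) ≈ 0.11442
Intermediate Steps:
B = Rational(-1, 13) (B = Pow(Add(-5, -8), -1) = Pow(-13, -1) = Rational(-1, 13) ≈ -0.076923)
Function('R')(U, F) = Mul(6, U)
Function('j')(P) = 0
Add(Mul(Function('j')(Function('R')(B, 5)), Pow(T, -1)), Mul(5135, Pow(44879, -1))) = Add(Mul(0, Pow(-32842, -1)), Mul(5135, Pow(44879, -1))) = Add(Mul(0, Rational(-1, 32842)), Mul(5135, Rational(1, 44879))) = Add(0, Rational(5135, 44879)) = Rational(5135, 44879)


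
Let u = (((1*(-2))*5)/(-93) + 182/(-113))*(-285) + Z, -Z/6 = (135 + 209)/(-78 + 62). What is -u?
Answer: -1952507/3503 ≈ -557.38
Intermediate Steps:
Z = 129 (Z = -6*(135 + 209)/(-78 + 62) = -2064/(-16) = -2064*(-1)/16 = -6*(-43/2) = 129)
u = 1952507/3503 (u = (((1*(-2))*5)/(-93) + 182/(-113))*(-285) + 129 = (-2*5*(-1/93) + 182*(-1/113))*(-285) + 129 = (-10*(-1/93) - 182/113)*(-285) + 129 = (10/93 - 182/113)*(-285) + 129 = -15796/10509*(-285) + 129 = 1500620/3503 + 129 = 1952507/3503 ≈ 557.38)
-u = -1*1952507/3503 = -1952507/3503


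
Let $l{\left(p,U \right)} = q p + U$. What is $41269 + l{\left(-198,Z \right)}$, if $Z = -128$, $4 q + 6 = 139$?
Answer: $\frac{69115}{2} \approx 34558.0$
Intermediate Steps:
$q = \frac{133}{4}$ ($q = - \frac{3}{2} + \frac{1}{4} \cdot 139 = - \frac{3}{2} + \frac{139}{4} = \frac{133}{4} \approx 33.25$)
$l{\left(p,U \right)} = U + \frac{133 p}{4}$ ($l{\left(p,U \right)} = \frac{133 p}{4} + U = U + \frac{133 p}{4}$)
$41269 + l{\left(-198,Z \right)} = 41269 + \left(-128 + \frac{133}{4} \left(-198\right)\right) = 41269 - \frac{13423}{2} = \frac{69115}{2}$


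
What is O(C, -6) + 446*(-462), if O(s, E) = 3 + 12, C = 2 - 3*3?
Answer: -206037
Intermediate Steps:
C = -7 (C = 2 - 9 = -7)
O(s, E) = 15
O(C, -6) + 446*(-462) = 15 + 446*(-462) = 15 - 206052 = -206037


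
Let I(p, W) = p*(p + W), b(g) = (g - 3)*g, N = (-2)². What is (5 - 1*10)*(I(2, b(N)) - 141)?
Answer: 645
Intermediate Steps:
N = 4
b(g) = g*(-3 + g) (b(g) = (-3 + g)*g = g*(-3 + g))
I(p, W) = p*(W + p)
(5 - 1*10)*(I(2, b(N)) - 141) = (5 - 1*10)*(2*(4*(-3 + 4) + 2) - 141) = (5 - 10)*(2*(4*1 + 2) - 141) = -5*(2*(4 + 2) - 141) = -5*(2*6 - 141) = -5*(12 - 141) = -5*(-129) = 645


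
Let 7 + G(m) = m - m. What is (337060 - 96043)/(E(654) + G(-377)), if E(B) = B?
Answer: 241017/647 ≈ 372.51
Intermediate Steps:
G(m) = -7 (G(m) = -7 + (m - m) = -7 + 0 = -7)
(337060 - 96043)/(E(654) + G(-377)) = (337060 - 96043)/(654 - 7) = 241017/647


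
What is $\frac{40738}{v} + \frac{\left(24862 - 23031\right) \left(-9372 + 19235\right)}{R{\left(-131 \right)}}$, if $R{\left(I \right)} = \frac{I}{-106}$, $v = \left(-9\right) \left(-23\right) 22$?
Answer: $\frac{4358795954725}{298287} \approx 1.4613 \cdot 10^{7}$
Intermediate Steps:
$v = 4554$ ($v = 207 \cdot 22 = 4554$)
$R{\left(I \right)} = - \frac{I}{106}$ ($R{\left(I \right)} = I \left(- \frac{1}{106}\right) = - \frac{I}{106}$)
$\frac{40738}{v} + \frac{\left(24862 - 23031\right) \left(-9372 + 19235\right)}{R{\left(-131 \right)}} = \frac{40738}{4554} + \frac{\left(24862 - 23031\right) \left(-9372 + 19235\right)}{\left(- \frac{1}{106}\right) \left(-131\right)} = 40738 \cdot \frac{1}{4554} + \frac{1831 \cdot 9863}{\frac{131}{106}} = \frac{20369}{2277} + 18059153 \cdot \frac{106}{131} = \frac{20369}{2277} + \frac{1914270218}{131} = \frac{4358795954725}{298287}$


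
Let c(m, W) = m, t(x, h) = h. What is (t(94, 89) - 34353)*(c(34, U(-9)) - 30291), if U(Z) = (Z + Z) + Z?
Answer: 1036725848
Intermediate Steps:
U(Z) = 3*Z (U(Z) = 2*Z + Z = 3*Z)
(t(94, 89) - 34353)*(c(34, U(-9)) - 30291) = (89 - 34353)*(34 - 30291) = -34264*(-30257) = 1036725848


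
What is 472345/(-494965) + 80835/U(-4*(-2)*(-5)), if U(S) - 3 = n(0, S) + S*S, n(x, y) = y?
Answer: 2618148036/51575353 ≈ 50.764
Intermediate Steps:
U(S) = 3 + S + S² (U(S) = 3 + (S + S*S) = 3 + (S + S²) = 3 + S + S²)
472345/(-494965) + 80835/U(-4*(-2)*(-5)) = 472345/(-494965) + 80835/(3 - 4*(-2)*(-5) + (-4*(-2)*(-5))²) = 472345*(-1/494965) + 80835/(3 + 8*(-5) + (8*(-5))²) = -94469/98993 + 80835/(3 - 40 + (-40)²) = -94469/98993 + 80835/(3 - 40 + 1600) = -94469/98993 + 80835/1563 = -94469/98993 + 80835*(1/1563) = -94469/98993 + 26945/521 = 2618148036/51575353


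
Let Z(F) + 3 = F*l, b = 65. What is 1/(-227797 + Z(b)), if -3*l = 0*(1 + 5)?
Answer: -1/227800 ≈ -4.3898e-6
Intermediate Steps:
l = 0 (l = -0*(1 + 5) = -0*6 = -1/3*0 = 0)
Z(F) = -3 (Z(F) = -3 + F*0 = -3 + 0 = -3)
1/(-227797 + Z(b)) = 1/(-227797 - 3) = 1/(-227800) = -1/227800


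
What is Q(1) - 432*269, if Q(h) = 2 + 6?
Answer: -116200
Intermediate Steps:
Q(h) = 8
Q(1) - 432*269 = 8 - 432*269 = 8 - 116208 = -116200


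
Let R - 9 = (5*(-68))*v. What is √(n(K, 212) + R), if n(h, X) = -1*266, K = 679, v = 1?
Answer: I*√597 ≈ 24.434*I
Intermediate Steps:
R = -331 (R = 9 + (5*(-68))*1 = 9 - 340*1 = 9 - 340 = -331)
n(h, X) = -266
√(n(K, 212) + R) = √(-266 - 331) = √(-597) = I*√597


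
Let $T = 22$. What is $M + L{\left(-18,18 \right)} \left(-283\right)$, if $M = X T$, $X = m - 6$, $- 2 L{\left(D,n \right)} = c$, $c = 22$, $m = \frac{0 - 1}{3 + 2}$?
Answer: $\frac{14883}{5} \approx 2976.6$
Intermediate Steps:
$m = - \frac{1}{5} \approx -0.2$
$L{\left(D,n \right)} = -11$ ($L{\left(D,n \right)} = \left(- \frac{1}{2}\right) 22 = -11$)
$X = - \frac{31}{5}$ ($X = - \frac{1}{5} - 6 = - \frac{31}{5} \approx -6.2$)
$M = - \frac{682}{5}$ ($M = \left(- \frac{31}{5}\right) 22 = - \frac{682}{5} \approx -136.4$)
$M + L{\left(-18,18 \right)} \left(-283\right) = - \frac{682}{5} - -3113 = - \frac{682}{5} + 3113 = \frac{14883}{5}$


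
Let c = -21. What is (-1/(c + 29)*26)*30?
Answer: -195/2 ≈ -97.500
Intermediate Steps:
(-1/(c + 29)*26)*30 = (-1/(-21 + 29)*26)*30 = (-1/8*26)*30 = (-1*⅛*26)*30 = -⅛*26*30 = -13/4*30 = -195/2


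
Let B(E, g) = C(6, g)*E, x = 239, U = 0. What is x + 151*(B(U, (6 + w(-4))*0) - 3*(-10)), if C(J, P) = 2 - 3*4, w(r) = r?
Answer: 4769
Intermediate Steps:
C(J, P) = -10 (C(J, P) = 2 - 12 = -10)
B(E, g) = -10*E
x + 151*(B(U, (6 + w(-4))*0) - 3*(-10)) = 239 + 151*(-10*0 - 3*(-10)) = 239 + 151*(0 + 30) = 239 + 151*30 = 239 + 4530 = 4769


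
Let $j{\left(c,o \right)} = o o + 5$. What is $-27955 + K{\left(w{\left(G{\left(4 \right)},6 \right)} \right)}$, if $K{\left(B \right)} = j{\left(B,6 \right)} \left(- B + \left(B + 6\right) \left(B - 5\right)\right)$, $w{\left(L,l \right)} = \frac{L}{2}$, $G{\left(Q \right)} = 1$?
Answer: $- \frac{116699}{4} \approx -29175.0$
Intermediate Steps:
$j{\left(c,o \right)} = 5 + o^{2}$ ($j{\left(c,o \right)} = o^{2} + 5 = 5 + o^{2}$)
$w{\left(L,l \right)} = \frac{L}{2}$ ($w{\left(L,l \right)} = L \frac{1}{2} = \frac{L}{2}$)
$K{\left(B \right)} = - 41 B + 41 \left(-5 + B\right) \left(6 + B\right)$ ($K{\left(B \right)} = \left(5 + 6^{2}\right) \left(- B + \left(B + 6\right) \left(B - 5\right)\right) = \left(5 + 36\right) \left(- B + \left(6 + B\right) \left(-5 + B\right)\right) = 41 \left(- B + \left(-5 + B\right) \left(6 + B\right)\right) = - 41 B + 41 \left(-5 + B\right) \left(6 + B\right)$)
$-27955 + K{\left(w{\left(G{\left(4 \right)},6 \right)} \right)} = -27955 - \left(1230 - 41 \left(\frac{1}{2} \cdot 1\right)^{2}\right) = -27955 - \left(1230 - \frac{41}{4}\right) = -27955 + \left(-1230 + 41 \cdot \frac{1}{4}\right) = -27955 + \left(-1230 + \frac{41}{4}\right) = -27955 - \frac{4879}{4} = - \frac{116699}{4}$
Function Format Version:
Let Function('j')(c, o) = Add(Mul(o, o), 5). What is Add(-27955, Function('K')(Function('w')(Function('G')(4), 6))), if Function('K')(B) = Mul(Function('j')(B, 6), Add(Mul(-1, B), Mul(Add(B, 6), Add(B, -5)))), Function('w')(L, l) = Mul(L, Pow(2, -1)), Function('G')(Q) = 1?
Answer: Rational(-116699, 4) ≈ -29175.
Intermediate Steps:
Function('j')(c, o) = Add(5, Pow(o, 2)) (Function('j')(c, o) = Add(Pow(o, 2), 5) = Add(5, Pow(o, 2)))
Function('w')(L, l) = Mul(Rational(1, 2), L) (Function('w')(L, l) = Mul(L, Rational(1, 2)) = Mul(Rational(1, 2), L))
Function('K')(B) = Add(Mul(-41, B), Mul(41, Add(-5, B), Add(6, B))) (Function('K')(B) = Mul(Add(5, Pow(6, 2)), Add(Mul(-1, B), Mul(Add(B, 6), Add(B, -5)))) = Mul(Add(5, 36), Add(Mul(-1, B), Mul(Add(6, B), Add(-5, B)))) = Mul(41, Add(Mul(-1, B), Mul(Add(-5, B), Add(6, B)))) = Add(Mul(-41, B), Mul(41, Add(-5, B), Add(6, B))))
Add(-27955, Function('K')(Function('w')(Function('G')(4), 6))) = Add(-27955, Add(-1230, Mul(41, Pow(Mul(Rational(1, 2), 1), 2)))) = Add(-27955, Add(-1230, Mul(41, Pow(Rational(1, 2), 2)))) = Add(-27955, Add(-1230, Mul(41, Rational(1, 4)))) = Add(-27955, Add(-1230, Rational(41, 4))) = Add(-27955, Rational(-4879, 4)) = Rational(-116699, 4)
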